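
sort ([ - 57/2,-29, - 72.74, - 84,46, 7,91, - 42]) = [-84, - 72.74,- 42, - 29, - 57/2,7,46, 91 ] 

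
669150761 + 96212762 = 765363523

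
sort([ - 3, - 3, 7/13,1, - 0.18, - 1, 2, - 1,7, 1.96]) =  [-3, - 3 ,-1, - 1, - 0.18,7/13, 1,1.96,2,7] 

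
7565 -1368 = 6197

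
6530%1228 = 390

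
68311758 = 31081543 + 37230215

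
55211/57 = 55211/57 = 968.61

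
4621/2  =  4621/2 = 2310.50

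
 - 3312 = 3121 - 6433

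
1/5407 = 1/5407 = 0.00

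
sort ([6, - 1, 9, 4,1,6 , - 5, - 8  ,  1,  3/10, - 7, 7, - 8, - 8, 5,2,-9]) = [ - 9,-8, - 8, - 8, - 7, - 5, - 1,3/10, 1, 1, 2,4, 5, 6, 6,7,  9] 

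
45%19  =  7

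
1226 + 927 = 2153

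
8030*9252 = 74293560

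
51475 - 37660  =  13815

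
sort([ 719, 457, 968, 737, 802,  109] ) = [ 109,  457, 719,737,  802, 968 ] 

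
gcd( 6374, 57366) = 6374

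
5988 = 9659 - 3671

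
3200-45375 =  -42175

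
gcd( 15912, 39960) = 72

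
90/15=6 = 6.00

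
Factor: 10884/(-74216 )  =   - 2721/18554 =-  2^(-1) * 3^1*907^1*9277^( - 1)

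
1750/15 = 116 + 2/3 = 116.67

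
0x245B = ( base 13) 430c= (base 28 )bob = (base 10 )9307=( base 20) 1357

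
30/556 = 15/278= 0.05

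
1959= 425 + 1534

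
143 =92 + 51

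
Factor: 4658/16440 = 17/60 = 2^ ( - 2)*3^( - 1)*5^( - 1 )*17^1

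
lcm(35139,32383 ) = 1651533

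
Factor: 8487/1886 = 2^( - 1) *3^2 =9/2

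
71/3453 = 71/3453 = 0.02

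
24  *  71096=1706304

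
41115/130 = 8223/26 = 316.27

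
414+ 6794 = 7208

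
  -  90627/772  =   - 90627/772=-117.39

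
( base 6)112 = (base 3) 1122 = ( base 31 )1d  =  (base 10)44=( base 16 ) 2c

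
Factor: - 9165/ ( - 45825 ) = 1/5= 5^(-1 )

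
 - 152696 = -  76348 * 2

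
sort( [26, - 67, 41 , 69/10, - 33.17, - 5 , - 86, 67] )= [ - 86, - 67, - 33.17, - 5, 69/10, 26, 41,67 ] 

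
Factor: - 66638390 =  - 2^1 * 5^1*7^1*13^2*43^1 * 131^1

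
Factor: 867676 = 2^2*216919^1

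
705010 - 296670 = 408340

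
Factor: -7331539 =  - 17^1*431267^1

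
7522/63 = 119+25/63=119.40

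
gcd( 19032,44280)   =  24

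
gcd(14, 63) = 7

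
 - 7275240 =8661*( - 840)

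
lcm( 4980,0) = 0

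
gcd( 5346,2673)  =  2673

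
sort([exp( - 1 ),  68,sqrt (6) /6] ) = [ exp( - 1),sqrt( 6 )/6,68 ]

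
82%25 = 7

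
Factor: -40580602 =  - 2^1*23^1*882187^1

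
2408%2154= 254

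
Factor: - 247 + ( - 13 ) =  - 260=- 2^2*5^1*13^1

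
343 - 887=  - 544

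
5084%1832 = 1420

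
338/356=169/178 = 0.95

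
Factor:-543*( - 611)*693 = 3^3*7^1 * 11^1 * 13^1*47^1 * 181^1 = 229918689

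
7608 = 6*1268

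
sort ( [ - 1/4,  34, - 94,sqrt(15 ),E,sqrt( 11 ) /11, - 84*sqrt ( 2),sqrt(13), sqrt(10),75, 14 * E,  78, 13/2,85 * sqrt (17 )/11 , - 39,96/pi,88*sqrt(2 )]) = [  -  84*sqrt( 2), - 94, - 39, - 1/4, sqrt ( 11)/11,E,sqrt(10),sqrt( 13 ),sqrt(15),13/2,96/pi, 85*sqrt(17)/11 , 34,14*E, 75,78, 88 * sqrt(2 )] 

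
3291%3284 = 7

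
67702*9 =609318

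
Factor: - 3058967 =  - 61^1*50147^1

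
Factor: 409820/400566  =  310/303= 2^1*3^ ( - 1)*5^1*31^1*101^ ( - 1)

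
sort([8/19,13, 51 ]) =[ 8/19, 13, 51]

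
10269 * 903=9272907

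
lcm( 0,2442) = 0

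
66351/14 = 66351/14= 4739.36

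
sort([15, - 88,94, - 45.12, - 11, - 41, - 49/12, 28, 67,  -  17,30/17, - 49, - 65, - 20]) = [ - 88 ,-65,  -  49, - 45.12,-41, - 20, - 17, - 11,  -  49/12,30/17, 15, 28,67, 94 ] 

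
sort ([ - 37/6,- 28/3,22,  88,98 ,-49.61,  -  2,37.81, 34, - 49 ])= [ - 49.61  , - 49, -28/3,-37/6, - 2, 22,  34, 37.81, 88, 98 ]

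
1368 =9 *152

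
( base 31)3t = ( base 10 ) 122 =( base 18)6E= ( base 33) 3N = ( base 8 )172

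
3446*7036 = 24246056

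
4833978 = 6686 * 723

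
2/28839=2/28839=0.00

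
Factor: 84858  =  2^1 * 3^1*14143^1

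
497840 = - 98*(-5080 )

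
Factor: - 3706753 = -3706753^1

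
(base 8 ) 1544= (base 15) 3cd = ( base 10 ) 868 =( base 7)2350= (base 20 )238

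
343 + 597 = 940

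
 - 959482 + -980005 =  - 1939487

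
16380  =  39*420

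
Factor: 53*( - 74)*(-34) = 133348 = 2^2 * 17^1 * 37^1*53^1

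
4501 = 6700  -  2199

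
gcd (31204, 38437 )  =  1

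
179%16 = 3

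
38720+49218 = 87938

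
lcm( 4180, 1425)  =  62700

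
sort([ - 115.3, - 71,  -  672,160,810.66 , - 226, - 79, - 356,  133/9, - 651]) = [ - 672, - 651,-356, - 226, - 115.3,-79, - 71,  133/9,160,  810.66 ]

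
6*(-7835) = - 47010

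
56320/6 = 28160/3=9386.67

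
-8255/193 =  - 43+44/193= - 42.77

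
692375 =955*725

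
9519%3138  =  105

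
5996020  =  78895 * 76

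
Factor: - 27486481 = -11^3*107^1 * 193^1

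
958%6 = 4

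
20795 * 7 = 145565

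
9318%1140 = 198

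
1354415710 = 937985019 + 416430691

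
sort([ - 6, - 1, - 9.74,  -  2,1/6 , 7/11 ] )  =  [ - 9.74, - 6,  -  2, -1, 1/6, 7/11 ]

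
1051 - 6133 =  - 5082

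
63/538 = 63/538= 0.12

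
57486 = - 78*( - 737)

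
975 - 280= 695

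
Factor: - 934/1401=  - 2/3  =  -2^1*3^(- 1)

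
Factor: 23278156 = 2^2*11^1*529049^1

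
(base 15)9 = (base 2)1001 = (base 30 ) 9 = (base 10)9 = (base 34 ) 9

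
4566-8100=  - 3534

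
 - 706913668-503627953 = -1210541621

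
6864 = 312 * 22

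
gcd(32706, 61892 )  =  2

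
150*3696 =554400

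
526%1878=526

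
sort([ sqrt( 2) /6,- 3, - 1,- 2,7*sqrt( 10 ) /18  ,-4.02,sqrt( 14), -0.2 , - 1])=[- 4.02, -3, - 2,  -  1, - 1, - 0.2,sqrt(2 ) /6,7 *sqrt (10) /18,sqrt(14)]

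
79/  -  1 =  - 79+ 0/1 = - 79.00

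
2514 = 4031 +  - 1517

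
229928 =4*57482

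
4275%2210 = 2065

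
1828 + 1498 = 3326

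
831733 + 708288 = 1540021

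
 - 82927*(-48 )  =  3980496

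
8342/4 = 2085+1/2 = 2085.50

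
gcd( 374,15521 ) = 187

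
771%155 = 151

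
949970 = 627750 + 322220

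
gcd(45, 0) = 45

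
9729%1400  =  1329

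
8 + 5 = 13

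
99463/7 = 14209 = 14209.00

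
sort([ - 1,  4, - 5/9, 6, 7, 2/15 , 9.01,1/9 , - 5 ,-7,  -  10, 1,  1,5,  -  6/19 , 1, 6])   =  [ - 10,-7,- 5,-1, - 5/9,-6/19 , 1/9,2/15,  1 , 1, 1, 4, 5, 6,6, 7, 9.01] 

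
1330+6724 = 8054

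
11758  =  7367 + 4391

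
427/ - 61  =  -7/1=- 7.00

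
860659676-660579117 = 200080559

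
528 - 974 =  - 446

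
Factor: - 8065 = - 5^1*1613^1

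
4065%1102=759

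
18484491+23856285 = 42340776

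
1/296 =1/296 = 0.00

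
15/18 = 5/6 = 0.83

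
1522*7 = 10654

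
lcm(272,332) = 22576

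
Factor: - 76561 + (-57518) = -3^1*11^1* 17^1* 239^1=-134079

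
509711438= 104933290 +404778148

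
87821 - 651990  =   - 564169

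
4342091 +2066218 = 6408309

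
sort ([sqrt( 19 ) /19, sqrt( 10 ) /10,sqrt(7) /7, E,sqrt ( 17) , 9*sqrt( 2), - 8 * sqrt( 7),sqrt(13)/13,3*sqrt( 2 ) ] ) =[ - 8*sqrt(7), sqrt( 19)/19, sqrt( 13 ) /13,sqrt( 10 ) /10,sqrt(7)/7,E,sqrt( 17 ),3*sqrt( 2 ),9*sqrt( 2)] 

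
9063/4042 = 2+979/4042 = 2.24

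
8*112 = 896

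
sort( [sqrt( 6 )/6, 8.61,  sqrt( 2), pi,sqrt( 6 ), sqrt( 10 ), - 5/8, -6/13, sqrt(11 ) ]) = [ - 5/8, - 6/13, sqrt( 6) /6,sqrt( 2), sqrt (6), pi , sqrt( 10),sqrt( 11 ),8.61 ] 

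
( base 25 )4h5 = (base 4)231302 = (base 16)B72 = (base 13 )1445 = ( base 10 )2930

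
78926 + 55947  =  134873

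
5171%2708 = 2463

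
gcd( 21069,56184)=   7023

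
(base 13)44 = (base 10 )56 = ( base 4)320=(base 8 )70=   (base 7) 110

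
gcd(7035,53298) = 21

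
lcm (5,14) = 70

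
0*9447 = 0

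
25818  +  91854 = 117672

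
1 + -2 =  - 1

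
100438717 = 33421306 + 67017411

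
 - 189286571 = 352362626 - 541649197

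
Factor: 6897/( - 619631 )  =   - 3^1* 11^2 * 19^1*601^(-1) * 1031^( - 1 ) 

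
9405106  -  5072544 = 4332562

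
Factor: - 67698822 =-2^1 * 3^1*97^1 * 293^1*397^1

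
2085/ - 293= - 8+259/293 = - 7.12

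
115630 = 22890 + 92740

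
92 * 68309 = 6284428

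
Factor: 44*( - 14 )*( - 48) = 29568=2^7*3^1*7^1*11^1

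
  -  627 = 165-792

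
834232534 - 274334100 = 559898434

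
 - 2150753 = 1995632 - 4146385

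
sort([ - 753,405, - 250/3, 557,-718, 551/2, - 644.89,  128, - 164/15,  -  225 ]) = [-753, - 718, - 644.89,  -  225, - 250/3, - 164/15, 128 , 551/2,405,557 ]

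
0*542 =0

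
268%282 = 268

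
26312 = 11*2392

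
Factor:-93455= - 5^1 * 18691^1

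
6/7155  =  2/2385 = 0.00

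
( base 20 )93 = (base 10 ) 183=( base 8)267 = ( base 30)63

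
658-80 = 578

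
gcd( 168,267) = 3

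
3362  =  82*41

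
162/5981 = 162/5981 = 0.03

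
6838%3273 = 292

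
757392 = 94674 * 8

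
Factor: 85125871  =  19^1*157^1 * 28537^1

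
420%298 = 122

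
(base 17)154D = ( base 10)6439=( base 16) 1927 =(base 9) 8744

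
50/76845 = 10/15369 = 0.00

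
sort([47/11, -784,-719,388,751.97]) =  [- 784,- 719,47/11, 388,751.97 ]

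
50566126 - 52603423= - 2037297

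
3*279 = 837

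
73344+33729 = 107073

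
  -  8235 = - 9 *915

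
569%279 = 11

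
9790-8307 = 1483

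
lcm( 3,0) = 0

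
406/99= 406/99=4.10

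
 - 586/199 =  - 586/199 = -  2.94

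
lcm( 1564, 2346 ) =4692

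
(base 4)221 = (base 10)41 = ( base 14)2d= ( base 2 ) 101001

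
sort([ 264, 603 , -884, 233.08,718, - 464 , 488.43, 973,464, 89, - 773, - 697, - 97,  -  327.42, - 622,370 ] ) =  [ - 884, - 773,  -  697, -622, - 464, - 327.42 ,  -  97, 89 , 233.08,264, 370,464 , 488.43,  603,718,973 ] 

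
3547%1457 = 633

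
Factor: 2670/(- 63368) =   -  2^ (- 2)*3^1*5^1*89^(-1 ) = - 15/356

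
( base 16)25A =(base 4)21122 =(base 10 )602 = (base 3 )211022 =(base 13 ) 374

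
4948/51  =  4948/51 = 97.02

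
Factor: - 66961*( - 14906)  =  998120666 = 2^1 * 29^2*257^1*2309^1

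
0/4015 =0 = 0.00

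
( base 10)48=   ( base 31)1H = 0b110000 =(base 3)1210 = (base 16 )30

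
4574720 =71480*64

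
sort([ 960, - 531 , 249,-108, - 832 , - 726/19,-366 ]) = [-832 , - 531, - 366  , - 108,-726/19,249, 960]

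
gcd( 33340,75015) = 8335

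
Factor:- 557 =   -  557^1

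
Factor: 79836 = 2^2*3^1*6653^1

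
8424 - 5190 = 3234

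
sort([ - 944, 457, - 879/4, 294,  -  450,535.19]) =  [ - 944, - 450, - 879/4, 294,  457,535.19 ] 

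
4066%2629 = 1437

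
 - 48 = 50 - 98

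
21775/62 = 21775/62 =351.21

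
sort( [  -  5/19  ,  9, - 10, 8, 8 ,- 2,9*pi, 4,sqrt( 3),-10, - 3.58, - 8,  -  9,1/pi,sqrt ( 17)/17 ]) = [ - 10, - 10, - 9,- 8,  -  3.58,-2, - 5/19,sqrt(17)/17, 1/pi, sqrt(3 ), 4  ,  8,8,9 , 9*pi ]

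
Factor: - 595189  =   - 7^1*85027^1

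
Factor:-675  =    -  3^3*5^2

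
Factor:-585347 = - 7^1*83621^1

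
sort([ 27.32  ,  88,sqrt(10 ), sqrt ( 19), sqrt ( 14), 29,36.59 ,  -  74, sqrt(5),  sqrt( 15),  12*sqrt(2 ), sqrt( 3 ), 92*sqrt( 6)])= [ - 74, sqrt(  3), sqrt(5 ), sqrt ( 10 ),sqrt(14), sqrt(15), sqrt (19 ), 12 * sqrt(2), 27.32, 29, 36.59,88, 92*sqrt (6) ]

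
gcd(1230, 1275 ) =15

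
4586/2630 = 2293/1315 = 1.74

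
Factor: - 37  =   - 37^1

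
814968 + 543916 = 1358884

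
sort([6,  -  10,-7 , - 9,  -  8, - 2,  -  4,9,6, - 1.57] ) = [ - 10,-9, -8,  -  7,  -  4, - 2,- 1.57,  6, 6 , 9] 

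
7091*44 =312004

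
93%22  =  5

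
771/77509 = 771/77509 = 0.01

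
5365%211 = 90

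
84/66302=42/33151=0.00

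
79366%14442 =7156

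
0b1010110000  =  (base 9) 844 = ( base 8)1260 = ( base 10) 688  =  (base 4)22300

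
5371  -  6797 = - 1426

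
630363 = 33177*19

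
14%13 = 1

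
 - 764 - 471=-1235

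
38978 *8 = 311824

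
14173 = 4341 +9832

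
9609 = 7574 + 2035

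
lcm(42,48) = 336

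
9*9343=84087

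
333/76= 4 + 29/76 = 4.38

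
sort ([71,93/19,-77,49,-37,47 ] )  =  [-77,-37,93/19,47,49, 71 ]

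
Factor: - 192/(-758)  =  96/379 = 2^5*3^1 * 379^( - 1 )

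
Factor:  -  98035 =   -  5^1*7^1*2801^1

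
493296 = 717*688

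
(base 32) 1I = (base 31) 1j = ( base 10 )50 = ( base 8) 62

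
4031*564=2273484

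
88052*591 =52038732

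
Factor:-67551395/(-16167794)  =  2^( - 1 )*5^1*41^1 * 329519^1*8083897^( - 1 ) 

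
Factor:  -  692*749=- 518308 =- 2^2*7^1*107^1*173^1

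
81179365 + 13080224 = 94259589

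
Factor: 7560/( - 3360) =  - 9/4=- 2^ ( - 2)*3^2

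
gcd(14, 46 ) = 2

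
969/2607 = 323/869  =  0.37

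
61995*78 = 4835610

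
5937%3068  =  2869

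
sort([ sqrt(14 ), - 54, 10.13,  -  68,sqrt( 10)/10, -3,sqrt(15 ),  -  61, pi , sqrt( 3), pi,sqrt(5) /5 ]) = [-68,-61, - 54, - 3, sqrt( 10 ) /10,sqrt (5)/5, sqrt( 3 ),pi,pi, sqrt ( 14), sqrt (15),10.13]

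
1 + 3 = 4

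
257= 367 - 110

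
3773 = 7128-3355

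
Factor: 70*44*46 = 141680 = 2^4 * 5^1*7^1*11^1*23^1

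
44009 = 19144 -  - 24865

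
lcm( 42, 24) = 168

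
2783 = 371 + 2412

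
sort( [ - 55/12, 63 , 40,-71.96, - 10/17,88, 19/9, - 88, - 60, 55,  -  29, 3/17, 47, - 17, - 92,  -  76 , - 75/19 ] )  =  [-92,-88, - 76, -71.96, - 60, - 29 , - 17, - 55/12, - 75/19, - 10/17, 3/17, 19/9, 40,47, 55,63  ,  88 ]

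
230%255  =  230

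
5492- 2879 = 2613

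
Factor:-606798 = -2^1*3^3*17^1 * 661^1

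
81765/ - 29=-81765/29 =-2819.48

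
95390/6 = 15898 + 1/3 = 15898.33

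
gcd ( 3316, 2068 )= 4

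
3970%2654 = 1316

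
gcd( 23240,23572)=332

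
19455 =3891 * 5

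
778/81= 9 + 49/81 = 9.60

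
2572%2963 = 2572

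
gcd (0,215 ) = 215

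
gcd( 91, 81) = 1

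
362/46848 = 181/23424 =0.01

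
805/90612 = 805/90612 = 0.01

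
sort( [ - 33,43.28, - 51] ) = [ - 51,-33,43.28]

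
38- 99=-61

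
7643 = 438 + 7205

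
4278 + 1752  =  6030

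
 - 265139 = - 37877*7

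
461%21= 20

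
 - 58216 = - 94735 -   -  36519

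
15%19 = 15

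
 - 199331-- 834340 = 635009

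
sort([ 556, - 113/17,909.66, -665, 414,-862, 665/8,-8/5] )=[  -  862, - 665,- 113/17, - 8/5, 665/8,414,556, 909.66 ]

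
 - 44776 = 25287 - 70063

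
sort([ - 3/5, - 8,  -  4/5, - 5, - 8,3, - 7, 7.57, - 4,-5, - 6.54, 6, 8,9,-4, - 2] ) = [ - 8,  -  8, - 7,-6.54, - 5,-5, - 4, - 4, - 2, - 4/5,  -  3/5,3,6  ,  7.57,8,9 ] 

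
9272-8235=1037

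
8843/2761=8843/2761 = 3.20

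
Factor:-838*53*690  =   - 2^2*3^1*5^1*23^1*53^1*419^1 = - 30645660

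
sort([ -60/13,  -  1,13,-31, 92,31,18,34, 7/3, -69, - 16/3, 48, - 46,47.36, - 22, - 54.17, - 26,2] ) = [ - 69, - 54.17, - 46, -31 , - 26,- 22, - 16/3 , - 60/13,-1,2, 7/3, 13, 18,  31, 34,47.36,48,92] 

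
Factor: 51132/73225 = 2^2*3^1*5^( - 2 ) * 29^( - 1 )*101^( - 1)*4261^1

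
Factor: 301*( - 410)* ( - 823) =2^1*5^1 * 7^1*41^1*43^1*823^1 = 101566430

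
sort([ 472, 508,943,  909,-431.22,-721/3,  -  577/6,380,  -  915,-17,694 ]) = [ - 915, - 431.22, - 721/3,-577/6, - 17, 380,472,508,694,909,943]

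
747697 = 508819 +238878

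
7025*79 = 554975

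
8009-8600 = -591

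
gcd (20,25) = 5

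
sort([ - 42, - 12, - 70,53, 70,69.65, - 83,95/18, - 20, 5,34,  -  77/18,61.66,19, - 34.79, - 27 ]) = [ - 83, - 70, - 42, - 34.79, - 27 , - 20, - 12, - 77/18,5,95/18,19,34,53,61.66,  69.65,70 ] 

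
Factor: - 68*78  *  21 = - 2^3*3^2*7^1* 13^1*17^1 = - 111384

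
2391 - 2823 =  - 432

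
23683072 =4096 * 5782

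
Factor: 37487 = 19^1 *1973^1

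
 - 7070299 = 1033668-8103967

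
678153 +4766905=5445058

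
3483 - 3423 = 60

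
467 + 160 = 627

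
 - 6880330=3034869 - 9915199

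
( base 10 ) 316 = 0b100111100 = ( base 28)b8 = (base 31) A6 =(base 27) bj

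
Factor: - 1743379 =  - 11^1*158489^1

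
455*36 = 16380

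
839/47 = 839/47=17.85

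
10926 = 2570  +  8356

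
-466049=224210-690259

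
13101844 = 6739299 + 6362545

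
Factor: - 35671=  - 35671^1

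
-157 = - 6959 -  - 6802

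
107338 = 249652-142314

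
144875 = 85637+59238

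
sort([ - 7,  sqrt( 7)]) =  [ - 7,sqrt( 7)]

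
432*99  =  42768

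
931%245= 196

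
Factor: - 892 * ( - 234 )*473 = 98728344 =2^3*3^2 * 11^1 * 13^1* 43^1*223^1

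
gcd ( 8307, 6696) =9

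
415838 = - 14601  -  -430439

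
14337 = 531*27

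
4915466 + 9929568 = 14845034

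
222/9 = 24 + 2/3 = 24.67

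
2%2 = 0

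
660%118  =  70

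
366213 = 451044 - 84831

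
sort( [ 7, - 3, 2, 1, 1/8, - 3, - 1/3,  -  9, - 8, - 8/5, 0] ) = [-9 ,-8, - 3,  -  3, - 8/5, - 1/3,0 , 1/8, 1, 2,7 ]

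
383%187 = 9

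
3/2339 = 3/2339 = 0.00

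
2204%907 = 390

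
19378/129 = 150 + 28/129 = 150.22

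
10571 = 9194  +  1377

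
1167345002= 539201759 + 628143243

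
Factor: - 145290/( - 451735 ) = 174/541  =  2^1*3^1* 29^1*541^( - 1)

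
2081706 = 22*94623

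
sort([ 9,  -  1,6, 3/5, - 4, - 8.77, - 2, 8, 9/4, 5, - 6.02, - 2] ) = [ - 8.77, - 6.02, - 4, - 2, - 2, - 1,3/5, 9/4, 5, 6 , 8,9]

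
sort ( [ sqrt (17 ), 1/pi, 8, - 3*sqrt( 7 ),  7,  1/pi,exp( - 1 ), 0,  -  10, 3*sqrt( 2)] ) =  [  -  10, - 3* sqrt( 7), 0,1/pi , 1/pi, exp( -1 ), sqrt( 17) , 3*sqrt( 2 ),7, 8] 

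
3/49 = 3/49= 0.06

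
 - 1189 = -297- 892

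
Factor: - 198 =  - 2^1*3^2*  11^1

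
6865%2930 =1005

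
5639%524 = 399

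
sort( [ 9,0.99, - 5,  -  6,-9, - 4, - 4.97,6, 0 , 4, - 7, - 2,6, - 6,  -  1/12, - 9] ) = [ - 9,-9,  -  7 ,  -  6, - 6, -5, - 4.97, - 4, - 2, - 1/12,0,0.99,4,6,6,9] 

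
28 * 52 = 1456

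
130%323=130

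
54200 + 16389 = 70589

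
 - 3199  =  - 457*7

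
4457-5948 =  - 1491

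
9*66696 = 600264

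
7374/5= 1474+4/5  =  1474.80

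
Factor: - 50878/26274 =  - 3^ ( - 1)*29^ ( - 1)*151^( - 1)*25439^1 = - 25439/13137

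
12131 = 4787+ 7344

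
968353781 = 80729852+887623929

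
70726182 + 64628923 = 135355105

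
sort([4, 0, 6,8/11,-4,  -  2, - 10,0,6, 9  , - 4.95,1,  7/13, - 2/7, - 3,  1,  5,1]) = [ -10, - 4.95, - 4, - 3, - 2,-2/7,0,0, 7/13 , 8/11,1,1,1,4 , 5 , 6 , 6, 9]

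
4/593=4/593= 0.01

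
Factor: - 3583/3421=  - 11^( - 1)*311^(-1) * 3583^1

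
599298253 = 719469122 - 120170869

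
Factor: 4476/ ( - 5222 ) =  - 2^1  *3^1*7^( - 1)= - 6/7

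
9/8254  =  9/8254 = 0.00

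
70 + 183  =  253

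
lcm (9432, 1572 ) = 9432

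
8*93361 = 746888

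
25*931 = 23275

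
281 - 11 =270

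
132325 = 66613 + 65712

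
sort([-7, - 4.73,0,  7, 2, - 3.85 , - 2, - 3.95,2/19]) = [ - 7, - 4.73, - 3.95, - 3.85, - 2,0,2/19,  2,7] 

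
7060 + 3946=11006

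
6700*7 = 46900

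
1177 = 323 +854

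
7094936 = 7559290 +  - 464354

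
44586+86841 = 131427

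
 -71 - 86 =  - 157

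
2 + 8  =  10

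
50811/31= 50811/31 = 1639.06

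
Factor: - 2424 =- 2^3*3^1*101^1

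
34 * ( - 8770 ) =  - 298180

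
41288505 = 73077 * 565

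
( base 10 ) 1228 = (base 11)A17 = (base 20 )318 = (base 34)124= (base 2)10011001100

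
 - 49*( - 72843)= 3569307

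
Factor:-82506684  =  -2^2*3^1*13^1 *167^1*3167^1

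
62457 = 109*573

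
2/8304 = 1/4152 = 0.00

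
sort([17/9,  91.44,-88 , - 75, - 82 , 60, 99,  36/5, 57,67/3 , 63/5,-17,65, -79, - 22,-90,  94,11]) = [-90,-88 ,-82,  -  79 , - 75,  -  22, - 17, 17/9, 36/5,  11,63/5,67/3,57, 60,65, 91.44 , 94, 99] 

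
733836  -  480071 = 253765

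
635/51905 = 127/10381 = 0.01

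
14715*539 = 7931385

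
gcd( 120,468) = 12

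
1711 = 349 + 1362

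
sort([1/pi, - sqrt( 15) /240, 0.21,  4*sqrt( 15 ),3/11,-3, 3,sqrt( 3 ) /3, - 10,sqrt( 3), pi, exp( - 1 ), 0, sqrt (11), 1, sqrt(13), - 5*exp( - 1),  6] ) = [-10 , - 3,  -  5*exp ( - 1), - sqrt( 15) /240, 0,0.21,3/11,1/pi,exp( - 1 ), sqrt( 3) /3,  1, sqrt(3),3 , pi,sqrt( 11 ), sqrt( 13), 6, 4*sqrt ( 15 ) ]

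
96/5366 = 48/2683=0.02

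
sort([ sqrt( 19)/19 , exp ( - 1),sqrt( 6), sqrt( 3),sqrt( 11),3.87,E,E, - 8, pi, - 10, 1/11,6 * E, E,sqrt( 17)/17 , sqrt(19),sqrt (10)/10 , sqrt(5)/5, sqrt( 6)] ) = [ - 10, - 8 , 1/11, sqrt(19)/19, sqrt(17)/17,sqrt( 10)/10,exp( - 1 ),sqrt ( 5 ) /5, sqrt( 3 ),sqrt(6), sqrt ( 6),E, E,E,pi,sqrt(11 ) , 3.87, sqrt( 19), 6 * E ] 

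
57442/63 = 911 + 7/9 = 911.78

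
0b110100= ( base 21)2a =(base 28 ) 1o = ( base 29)1N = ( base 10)52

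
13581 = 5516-  -  8065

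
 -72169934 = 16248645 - 88418579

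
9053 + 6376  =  15429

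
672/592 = 42/37 = 1.14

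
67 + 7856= 7923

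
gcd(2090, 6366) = 2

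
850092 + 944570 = 1794662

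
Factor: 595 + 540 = 1135 = 5^1*227^1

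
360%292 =68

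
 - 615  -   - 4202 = 3587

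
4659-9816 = - 5157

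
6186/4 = 1546 + 1/2 = 1546.50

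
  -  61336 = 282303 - 343639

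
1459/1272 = 1 + 187/1272 = 1.15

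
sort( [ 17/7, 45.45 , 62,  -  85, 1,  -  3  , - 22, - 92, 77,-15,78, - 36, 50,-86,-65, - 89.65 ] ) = [-92,-89.65,  -  86, - 85,- 65, -36,  -  22, - 15,  -  3, 1 , 17/7,45.45, 50, 62, 77,78 ]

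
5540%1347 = 152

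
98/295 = 98/295 = 0.33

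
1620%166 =126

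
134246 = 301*446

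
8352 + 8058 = 16410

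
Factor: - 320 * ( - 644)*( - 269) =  - 55435520 = - 2^8 * 5^1*7^1*23^1*269^1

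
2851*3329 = 9490979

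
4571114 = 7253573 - 2682459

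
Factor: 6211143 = 3^2*690127^1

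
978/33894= 163/5649= 0.03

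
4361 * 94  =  409934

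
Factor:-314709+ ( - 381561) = - 2^1 * 3^1*5^1*23209^1 = - 696270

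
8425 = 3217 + 5208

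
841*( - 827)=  - 695507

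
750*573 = 429750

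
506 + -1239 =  - 733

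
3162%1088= 986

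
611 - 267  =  344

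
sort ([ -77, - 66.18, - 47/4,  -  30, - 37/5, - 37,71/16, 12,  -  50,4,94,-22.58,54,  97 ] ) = [ - 77, - 66.18, - 50, - 37,-30, - 22.58,  -  47/4,  -  37/5,4,71/16,12,54,94,  97]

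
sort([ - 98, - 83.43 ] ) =[ - 98,- 83.43]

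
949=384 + 565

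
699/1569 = 233/523 =0.45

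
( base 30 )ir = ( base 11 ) 476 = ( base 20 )187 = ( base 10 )567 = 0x237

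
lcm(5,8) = 40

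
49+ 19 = 68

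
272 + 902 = 1174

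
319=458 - 139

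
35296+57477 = 92773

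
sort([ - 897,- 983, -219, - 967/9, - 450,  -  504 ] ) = [ - 983, - 897, - 504, - 450,-219, - 967/9 ]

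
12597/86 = 12597/86 = 146.48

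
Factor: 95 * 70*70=465500 = 2^2*5^3 *7^2*19^1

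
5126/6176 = 2563/3088  =  0.83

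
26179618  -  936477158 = - 910297540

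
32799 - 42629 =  - 9830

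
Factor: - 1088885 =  - 5^1*7^1*53^1*587^1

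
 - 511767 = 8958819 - 9470586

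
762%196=174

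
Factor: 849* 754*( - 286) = -183081756 = -2^2*3^1*11^1 * 13^2*29^1*283^1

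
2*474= 948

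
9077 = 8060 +1017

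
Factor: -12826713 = - 3^1*4275571^1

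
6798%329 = 218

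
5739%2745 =249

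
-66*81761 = -5396226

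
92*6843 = 629556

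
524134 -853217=  -  329083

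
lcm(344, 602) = 2408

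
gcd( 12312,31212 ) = 108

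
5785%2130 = 1525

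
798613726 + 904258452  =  1702872178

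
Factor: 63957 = 3^1*21319^1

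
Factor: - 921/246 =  - 307/82 = -2^( - 1)*41^ ( - 1)*307^1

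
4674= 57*82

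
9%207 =9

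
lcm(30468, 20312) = 60936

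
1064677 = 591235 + 473442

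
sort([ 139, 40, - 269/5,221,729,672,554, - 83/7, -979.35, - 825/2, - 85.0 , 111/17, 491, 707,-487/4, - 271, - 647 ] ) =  [ - 979.35, - 647, - 825/2,  -  271, - 487/4, - 85.0, - 269/5, - 83/7, 111/17, 40, 139, 221, 491, 554,672, 707, 729]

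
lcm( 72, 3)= 72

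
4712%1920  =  872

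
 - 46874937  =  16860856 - 63735793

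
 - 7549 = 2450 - 9999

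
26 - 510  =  - 484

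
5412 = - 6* ( - 902)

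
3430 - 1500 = 1930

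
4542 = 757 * 6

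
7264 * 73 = 530272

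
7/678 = 7/678 = 0.01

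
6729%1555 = 509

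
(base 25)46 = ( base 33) 37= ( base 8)152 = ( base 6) 254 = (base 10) 106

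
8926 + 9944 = 18870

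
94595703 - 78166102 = 16429601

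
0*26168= 0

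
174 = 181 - 7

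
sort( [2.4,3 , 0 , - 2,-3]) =[ -3, - 2 , 0, 2.4, 3 ]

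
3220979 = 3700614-479635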